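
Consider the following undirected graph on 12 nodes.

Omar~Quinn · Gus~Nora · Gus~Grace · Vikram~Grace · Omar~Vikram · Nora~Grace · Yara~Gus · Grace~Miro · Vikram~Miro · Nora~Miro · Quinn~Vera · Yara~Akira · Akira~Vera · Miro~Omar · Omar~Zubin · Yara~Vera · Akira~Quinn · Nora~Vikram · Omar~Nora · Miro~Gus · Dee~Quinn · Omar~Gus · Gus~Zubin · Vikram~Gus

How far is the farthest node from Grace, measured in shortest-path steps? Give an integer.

Distances from Grace: Akira:3, Dee:4, Gus:1, Miro:1, Nora:1, Omar:2, Quinn:3, Vera:3, Vikram:1, Yara:2, Zubin:2.
The largest is 4 (to Dee), so the eccentricity of Grace is 4.

4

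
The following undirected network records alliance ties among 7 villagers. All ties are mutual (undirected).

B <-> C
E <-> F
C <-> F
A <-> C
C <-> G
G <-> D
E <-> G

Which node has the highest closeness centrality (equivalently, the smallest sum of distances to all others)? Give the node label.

Farness (sum of distances to all others) for each node — A:13, B:13, C:8, D:14, E:12, F:11, G:9.
The smallest farness is 8, for C, so C has the highest closeness.

C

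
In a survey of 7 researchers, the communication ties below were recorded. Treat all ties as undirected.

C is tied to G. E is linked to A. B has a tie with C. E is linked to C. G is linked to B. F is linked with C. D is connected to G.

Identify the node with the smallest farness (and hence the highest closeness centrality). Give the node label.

Farness (sum of distances to all others) for each node — A:16, B:11, C:8, D:15, E:11, F:13, G:10.
The smallest farness is 8, for C, so C has the highest closeness.

C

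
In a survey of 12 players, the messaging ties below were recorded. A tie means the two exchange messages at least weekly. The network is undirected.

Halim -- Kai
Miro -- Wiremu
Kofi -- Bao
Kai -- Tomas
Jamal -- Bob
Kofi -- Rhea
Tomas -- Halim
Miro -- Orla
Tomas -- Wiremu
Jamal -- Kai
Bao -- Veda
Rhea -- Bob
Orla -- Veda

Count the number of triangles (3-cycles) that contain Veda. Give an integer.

0

Veda's neighbors are Bao and Orla, but none of them are tied to each other, so no triangle contains Veda.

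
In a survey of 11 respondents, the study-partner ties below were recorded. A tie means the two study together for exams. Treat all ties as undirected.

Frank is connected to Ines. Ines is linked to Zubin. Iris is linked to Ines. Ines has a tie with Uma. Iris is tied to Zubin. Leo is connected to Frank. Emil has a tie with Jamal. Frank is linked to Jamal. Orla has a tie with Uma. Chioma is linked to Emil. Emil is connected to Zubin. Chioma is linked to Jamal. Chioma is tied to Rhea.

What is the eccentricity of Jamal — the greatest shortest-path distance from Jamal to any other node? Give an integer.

4

Distances from Jamal: Chioma:1, Emil:1, Frank:1, Ines:2, Iris:3, Leo:2, Orla:4, Rhea:2, Uma:3, Zubin:2.
The largest is 4 (to Orla), so the eccentricity of Jamal is 4.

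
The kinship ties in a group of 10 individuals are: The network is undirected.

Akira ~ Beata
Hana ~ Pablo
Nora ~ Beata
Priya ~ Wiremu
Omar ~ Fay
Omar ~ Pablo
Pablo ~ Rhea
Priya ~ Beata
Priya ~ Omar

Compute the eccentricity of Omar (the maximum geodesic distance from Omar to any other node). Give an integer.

Distances from Omar: Akira:3, Beata:2, Fay:1, Hana:2, Nora:3, Pablo:1, Priya:1, Rhea:2, Wiremu:2.
The largest is 3 (to Akira and Nora), so the eccentricity of Omar is 3.

3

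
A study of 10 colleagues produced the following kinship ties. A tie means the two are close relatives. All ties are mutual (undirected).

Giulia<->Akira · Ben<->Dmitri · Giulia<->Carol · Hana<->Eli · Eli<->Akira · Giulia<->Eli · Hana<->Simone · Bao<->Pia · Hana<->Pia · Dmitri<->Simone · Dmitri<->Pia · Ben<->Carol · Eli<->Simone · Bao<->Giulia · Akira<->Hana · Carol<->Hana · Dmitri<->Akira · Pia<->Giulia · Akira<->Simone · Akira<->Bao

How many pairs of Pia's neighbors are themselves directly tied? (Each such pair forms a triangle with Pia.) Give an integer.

1

Pia's neighbors: Bao, Dmitri, Giulia, and Hana.
Neighbor pairs that are themselves tied: Pia–Bao–Giulia. Each forms one triangle with Pia, for 1 in total.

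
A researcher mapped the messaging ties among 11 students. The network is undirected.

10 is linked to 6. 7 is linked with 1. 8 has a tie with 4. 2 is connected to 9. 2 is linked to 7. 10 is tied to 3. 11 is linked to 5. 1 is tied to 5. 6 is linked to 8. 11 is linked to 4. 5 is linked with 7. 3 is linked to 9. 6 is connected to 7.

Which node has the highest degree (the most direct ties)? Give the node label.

7

Degrees — 1:2, 2:2, 3:2, 4:2, 5:3, 6:3, 7:4, 8:2, 9:2, 10:2, 11:2.
The maximum is 4, attained only by 7.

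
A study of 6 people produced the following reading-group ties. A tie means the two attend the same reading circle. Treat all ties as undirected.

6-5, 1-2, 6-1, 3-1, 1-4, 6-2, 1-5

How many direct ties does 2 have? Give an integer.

2 is directly tied to 1 and 6. That is 2 neighbors, so the degree of 2 is 2.

2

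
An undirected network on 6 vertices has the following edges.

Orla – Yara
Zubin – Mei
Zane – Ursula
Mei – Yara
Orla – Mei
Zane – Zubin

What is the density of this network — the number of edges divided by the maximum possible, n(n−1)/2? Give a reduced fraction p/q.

There are 6 edges and 6 nodes, so the maximum possible is C(6,2) = 15.
Density = 6/15 = 2/5.

2/5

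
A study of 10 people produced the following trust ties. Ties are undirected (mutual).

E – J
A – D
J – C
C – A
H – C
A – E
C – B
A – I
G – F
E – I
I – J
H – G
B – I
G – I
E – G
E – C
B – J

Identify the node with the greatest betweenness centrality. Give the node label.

G

Unnormalized betweenness of each node: A:33/4, B:1/4, C:13/2, D:0, E:59/12, F:0, G:19/2, H:1, I:7, J:7/12.
G has the largest value, 19/2, making it the main broker — the node through which the most shortest paths run.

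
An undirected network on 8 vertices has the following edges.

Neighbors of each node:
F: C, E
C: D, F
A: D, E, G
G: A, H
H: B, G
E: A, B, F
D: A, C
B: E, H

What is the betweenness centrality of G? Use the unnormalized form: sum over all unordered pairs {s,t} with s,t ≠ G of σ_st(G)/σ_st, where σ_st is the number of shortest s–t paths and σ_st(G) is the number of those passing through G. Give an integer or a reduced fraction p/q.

5/2

Pairs whose geodesics pass through G — H–A: 1; H–D: 1; H–C: 1/2.
All other pairs contribute 0.
Summing the contributions gives betweenness(G) = 5/2.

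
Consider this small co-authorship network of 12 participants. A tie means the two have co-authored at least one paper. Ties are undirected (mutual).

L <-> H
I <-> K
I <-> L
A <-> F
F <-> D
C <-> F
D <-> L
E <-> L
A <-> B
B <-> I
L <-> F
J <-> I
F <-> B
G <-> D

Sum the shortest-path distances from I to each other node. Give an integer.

Distances from I: A:2, B:1, C:3, D:2, E:2, F:2, G:3, H:2, J:1, K:1, L:1.
Sum = 2 + 1 + 3 + 2 + 2 + 2 + 3 + 2 + 1 + 1 + 1 = 20.

20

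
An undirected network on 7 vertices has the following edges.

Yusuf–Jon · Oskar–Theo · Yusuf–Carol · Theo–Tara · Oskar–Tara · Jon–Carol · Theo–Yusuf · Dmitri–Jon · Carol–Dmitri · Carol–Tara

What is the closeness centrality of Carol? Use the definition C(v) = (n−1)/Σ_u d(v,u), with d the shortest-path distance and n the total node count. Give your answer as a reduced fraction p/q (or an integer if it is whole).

Distances from Carol: Dmitri:1, Jon:1, Oskar:2, Tara:1, Theo:2, Yusuf:1. Sum = 8.
n = 7, so closeness = 6/8 = 3/4.

3/4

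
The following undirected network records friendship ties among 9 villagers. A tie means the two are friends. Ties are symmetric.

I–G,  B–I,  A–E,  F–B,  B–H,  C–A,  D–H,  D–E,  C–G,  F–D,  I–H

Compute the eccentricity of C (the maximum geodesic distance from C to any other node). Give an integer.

4

Distances from C: A:1, B:3, D:3, E:2, F:4, G:1, H:3, I:2.
The largest is 4 (to F), so the eccentricity of C is 4.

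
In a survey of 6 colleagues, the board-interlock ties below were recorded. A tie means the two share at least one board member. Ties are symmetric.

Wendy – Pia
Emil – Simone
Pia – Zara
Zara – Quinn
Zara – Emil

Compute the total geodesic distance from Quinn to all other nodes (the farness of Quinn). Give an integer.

Distances from Quinn: Emil:2, Pia:2, Simone:3, Wendy:3, Zara:1.
Sum = 2 + 2 + 3 + 3 + 1 = 11.

11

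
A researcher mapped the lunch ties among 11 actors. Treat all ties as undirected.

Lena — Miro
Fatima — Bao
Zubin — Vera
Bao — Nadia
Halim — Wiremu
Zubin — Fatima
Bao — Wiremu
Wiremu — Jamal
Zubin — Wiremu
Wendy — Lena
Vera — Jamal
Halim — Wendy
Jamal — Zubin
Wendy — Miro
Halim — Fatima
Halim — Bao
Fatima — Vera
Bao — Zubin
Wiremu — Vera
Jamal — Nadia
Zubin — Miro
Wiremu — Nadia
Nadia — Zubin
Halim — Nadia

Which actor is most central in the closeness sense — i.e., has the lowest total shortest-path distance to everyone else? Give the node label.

Farness (sum of distances to all others) for each node — Bao:16, Fatima:17, Halim:15, Jamal:18, Lena:24, Miro:17, Nadia:16, Vera:18, Wendy:19, Wiremu:15, Zubin:13.
The smallest farness is 13, for Zubin, so Zubin has the highest closeness.

Zubin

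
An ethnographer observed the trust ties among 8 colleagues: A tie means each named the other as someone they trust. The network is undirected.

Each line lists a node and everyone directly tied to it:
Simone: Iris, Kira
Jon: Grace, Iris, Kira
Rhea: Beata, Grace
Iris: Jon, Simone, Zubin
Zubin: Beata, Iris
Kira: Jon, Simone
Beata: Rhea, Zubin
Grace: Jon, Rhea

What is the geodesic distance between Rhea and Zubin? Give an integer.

One shortest route is Rhea – Beata – Zubin, which uses 2 edges, and Rhea and Zubin are not directly tied, so nothing shorter exists. So d(Rhea,Zubin) = 2.

2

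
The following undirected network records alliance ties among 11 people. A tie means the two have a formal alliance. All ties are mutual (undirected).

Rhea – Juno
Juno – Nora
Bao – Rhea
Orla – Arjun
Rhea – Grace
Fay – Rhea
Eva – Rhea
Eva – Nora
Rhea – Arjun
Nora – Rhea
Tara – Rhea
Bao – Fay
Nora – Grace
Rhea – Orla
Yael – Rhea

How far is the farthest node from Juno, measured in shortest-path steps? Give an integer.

Distances from Juno: Arjun:2, Bao:2, Eva:2, Fay:2, Grace:2, Nora:1, Orla:2, Rhea:1, Tara:2, Yael:2.
The largest is 2 (to Tara, Orla, Eva, Yael, Arjun, Bao, Grace, and Fay), so the eccentricity of Juno is 2.

2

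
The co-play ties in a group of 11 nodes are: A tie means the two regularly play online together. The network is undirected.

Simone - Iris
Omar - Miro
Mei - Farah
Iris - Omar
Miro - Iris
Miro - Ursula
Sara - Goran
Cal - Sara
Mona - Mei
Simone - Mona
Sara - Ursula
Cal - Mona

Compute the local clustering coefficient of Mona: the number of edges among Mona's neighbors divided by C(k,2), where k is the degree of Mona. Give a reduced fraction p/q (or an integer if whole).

Mona's neighbors: Cal, Mei, and Simone (k = 3).
Possible neighbor pairs: C(3,2) = 3. Edges among them: none → e = 0.
Clustering(Mona) = 0/3 = 0.

0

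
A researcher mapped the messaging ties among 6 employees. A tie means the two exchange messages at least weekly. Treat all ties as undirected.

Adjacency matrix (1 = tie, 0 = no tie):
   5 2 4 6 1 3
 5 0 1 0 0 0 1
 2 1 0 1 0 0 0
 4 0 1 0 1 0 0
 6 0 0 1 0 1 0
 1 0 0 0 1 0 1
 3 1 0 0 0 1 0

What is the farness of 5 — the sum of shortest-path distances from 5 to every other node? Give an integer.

Distances from 5: 1:2, 2:1, 3:1, 4:2, 6:3.
Sum = 2 + 1 + 1 + 2 + 3 = 9.

9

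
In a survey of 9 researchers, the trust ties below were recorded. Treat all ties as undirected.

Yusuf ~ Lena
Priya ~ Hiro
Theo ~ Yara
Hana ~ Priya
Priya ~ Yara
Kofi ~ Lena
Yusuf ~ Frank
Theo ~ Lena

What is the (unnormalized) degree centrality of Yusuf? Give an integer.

2

Yusuf is directly tied to Frank and Lena. That is 2 neighbors, so the degree of Yusuf is 2.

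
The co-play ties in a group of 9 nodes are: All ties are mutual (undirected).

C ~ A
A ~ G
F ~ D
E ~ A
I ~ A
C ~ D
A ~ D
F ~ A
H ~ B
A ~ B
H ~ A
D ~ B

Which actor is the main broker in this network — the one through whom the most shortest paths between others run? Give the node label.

A

Unnormalized betweenness of each node: A:22, B:1/2, C:0, D:3/2, E:0, F:0, G:0, H:0, I:0.
A has the largest value, 22, making it the main broker — the node through which the most shortest paths run.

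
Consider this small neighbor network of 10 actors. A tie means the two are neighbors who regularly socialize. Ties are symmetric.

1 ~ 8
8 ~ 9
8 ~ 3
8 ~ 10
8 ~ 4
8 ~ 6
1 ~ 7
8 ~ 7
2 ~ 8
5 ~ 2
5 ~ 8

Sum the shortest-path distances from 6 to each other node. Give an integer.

Distances from 6: 1:2, 2:2, 3:2, 4:2, 5:2, 7:2, 8:1, 9:2, 10:2.
Sum = 2 + 2 + 2 + 2 + 2 + 2 + 1 + 2 + 2 = 17.

17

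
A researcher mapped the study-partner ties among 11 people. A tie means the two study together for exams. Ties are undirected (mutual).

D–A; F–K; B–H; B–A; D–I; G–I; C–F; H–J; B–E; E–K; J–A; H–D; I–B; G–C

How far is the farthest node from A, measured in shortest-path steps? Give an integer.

4

Distances from A: B:1, C:4, D:1, E:2, F:4, G:3, H:2, I:2, J:1, K:3.
The largest is 4 (to F and C), so the eccentricity of A is 4.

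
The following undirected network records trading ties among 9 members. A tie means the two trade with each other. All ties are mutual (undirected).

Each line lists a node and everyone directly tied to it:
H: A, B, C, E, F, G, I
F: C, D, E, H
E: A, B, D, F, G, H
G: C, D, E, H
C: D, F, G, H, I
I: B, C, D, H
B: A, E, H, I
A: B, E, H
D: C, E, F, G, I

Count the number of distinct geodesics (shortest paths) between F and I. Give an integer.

The shortest distance is 2. The length-2 paths are: F–D–I; F–C–I; F–H–I.
That gives 3 distinct shortest paths.

3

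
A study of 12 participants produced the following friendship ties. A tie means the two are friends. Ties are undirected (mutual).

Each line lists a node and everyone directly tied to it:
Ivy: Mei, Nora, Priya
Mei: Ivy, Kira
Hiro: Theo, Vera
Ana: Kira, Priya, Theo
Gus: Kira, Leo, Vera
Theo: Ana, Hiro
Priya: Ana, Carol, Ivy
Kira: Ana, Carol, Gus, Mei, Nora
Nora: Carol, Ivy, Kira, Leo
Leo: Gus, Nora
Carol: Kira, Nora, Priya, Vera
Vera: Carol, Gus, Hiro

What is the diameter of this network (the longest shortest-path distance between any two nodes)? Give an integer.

Eccentricity of each node (its greatest distance to any other): Ana:3, Carol:3, Gus:3, Hiro:4, Ivy:4, Kira:3, Leo:4, Mei:4, Nora:3, Priya:3, Theo:4, Vera:3.
The maximum eccentricity is 4, realized for instance by the pair Leo–Theo via Leo – Gus – Kira – Ana – Theo. So the diameter is 4.

4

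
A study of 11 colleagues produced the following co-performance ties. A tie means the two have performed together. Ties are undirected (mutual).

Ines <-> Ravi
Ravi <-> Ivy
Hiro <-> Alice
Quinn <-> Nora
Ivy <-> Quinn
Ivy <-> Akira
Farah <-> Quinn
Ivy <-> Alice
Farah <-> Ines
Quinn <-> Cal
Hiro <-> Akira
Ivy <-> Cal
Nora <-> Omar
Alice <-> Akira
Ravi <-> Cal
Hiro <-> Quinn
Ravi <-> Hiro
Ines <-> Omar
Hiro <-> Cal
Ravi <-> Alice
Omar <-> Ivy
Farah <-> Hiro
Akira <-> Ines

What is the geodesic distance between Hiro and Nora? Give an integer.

2

One shortest route is Hiro – Quinn – Nora, which uses 2 edges, and Hiro and Nora are not directly tied, so nothing shorter exists. So d(Hiro,Nora) = 2.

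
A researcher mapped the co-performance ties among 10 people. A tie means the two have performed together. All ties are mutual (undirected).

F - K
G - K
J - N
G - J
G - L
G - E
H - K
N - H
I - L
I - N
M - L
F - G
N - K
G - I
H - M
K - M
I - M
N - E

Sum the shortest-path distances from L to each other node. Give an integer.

15

Distances from L: E:2, F:2, G:1, H:2, I:1, J:2, K:2, M:1, N:2.
Sum = 2 + 2 + 1 + 2 + 1 + 2 + 2 + 1 + 2 = 15.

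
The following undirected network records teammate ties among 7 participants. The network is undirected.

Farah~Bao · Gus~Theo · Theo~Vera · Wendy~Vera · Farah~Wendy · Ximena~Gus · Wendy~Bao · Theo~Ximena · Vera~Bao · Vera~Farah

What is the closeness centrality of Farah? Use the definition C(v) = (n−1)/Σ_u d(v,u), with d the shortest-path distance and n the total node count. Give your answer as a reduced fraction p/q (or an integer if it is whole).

6/11

Distances from Farah: Bao:1, Gus:3, Theo:2, Vera:1, Wendy:1, Ximena:3. Sum = 11.
n = 7, so closeness = 6/11.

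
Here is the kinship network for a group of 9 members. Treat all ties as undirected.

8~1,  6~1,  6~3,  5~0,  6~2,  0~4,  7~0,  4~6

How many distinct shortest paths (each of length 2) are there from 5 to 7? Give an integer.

1

The shortest distance is 2, and the only length-2 path is 5–0–7. So there is exactly 1 shortest path.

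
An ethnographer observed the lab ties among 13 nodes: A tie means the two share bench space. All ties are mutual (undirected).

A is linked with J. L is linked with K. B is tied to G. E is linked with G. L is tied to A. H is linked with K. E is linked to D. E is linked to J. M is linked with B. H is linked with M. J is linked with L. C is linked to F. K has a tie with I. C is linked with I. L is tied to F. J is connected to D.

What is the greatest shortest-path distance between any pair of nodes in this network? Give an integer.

5

Eccentricity of each node (its greatest distance to any other): A:4, B:5, C:5, D:4, E:4, F:5, G:5, H:4, I:5, J:4, K:4, L:4, M:4.
The maximum eccentricity is 5, realized for instance by the pair G–I via G – B – M – H – K – I. So the diameter is 5.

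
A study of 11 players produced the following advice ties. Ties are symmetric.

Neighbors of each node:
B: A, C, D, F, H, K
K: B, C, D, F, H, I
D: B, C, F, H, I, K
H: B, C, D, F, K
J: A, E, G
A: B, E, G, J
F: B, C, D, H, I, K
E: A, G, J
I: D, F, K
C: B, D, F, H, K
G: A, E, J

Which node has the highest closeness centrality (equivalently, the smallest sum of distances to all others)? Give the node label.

Farness (sum of distances to all others) for each node — A:17, B:14, C:18, D:17, E:24, F:17, G:24, H:18, I:24, J:24, K:17.
The smallest farness is 14, for B, so B has the highest closeness.

B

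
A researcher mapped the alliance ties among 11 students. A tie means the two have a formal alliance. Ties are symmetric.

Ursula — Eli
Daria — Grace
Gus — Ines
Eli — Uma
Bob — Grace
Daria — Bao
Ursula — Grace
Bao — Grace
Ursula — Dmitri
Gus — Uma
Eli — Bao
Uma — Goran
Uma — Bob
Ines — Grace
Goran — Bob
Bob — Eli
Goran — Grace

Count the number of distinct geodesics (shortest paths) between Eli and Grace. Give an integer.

3

The shortest distance is 2. The length-2 paths are: Eli–Bao–Grace; Eli–Bob–Grace; Eli–Ursula–Grace.
That gives 3 distinct shortest paths.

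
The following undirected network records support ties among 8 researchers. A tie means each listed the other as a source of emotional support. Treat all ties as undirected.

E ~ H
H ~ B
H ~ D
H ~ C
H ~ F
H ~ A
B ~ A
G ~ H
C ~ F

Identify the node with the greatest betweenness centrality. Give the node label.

Unnormalized betweenness of each node: A:0, B:0, C:0, D:0, E:0, F:0, G:0, H:19.
H has the largest value, 19, making it the main broker — the node through which the most shortest paths run.

H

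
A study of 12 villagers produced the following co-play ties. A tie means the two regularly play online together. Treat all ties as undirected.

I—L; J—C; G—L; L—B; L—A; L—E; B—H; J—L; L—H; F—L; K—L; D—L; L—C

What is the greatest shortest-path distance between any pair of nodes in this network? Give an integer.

2

Eccentricity of each node (its greatest distance to any other): A:2, B:2, C:2, D:2, E:2, F:2, G:2, H:2, I:2, J:2, K:2, L:1.
The maximum eccentricity is 2, realized for instance by the pair H–I via H – L – I. So the diameter is 2.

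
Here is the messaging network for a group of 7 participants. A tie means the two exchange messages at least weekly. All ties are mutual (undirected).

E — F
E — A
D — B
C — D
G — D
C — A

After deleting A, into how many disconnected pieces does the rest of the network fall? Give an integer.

2

Without A, the remaining ties split the others into: {B, C, D, G}; {E, F}.
That's 2 separate components.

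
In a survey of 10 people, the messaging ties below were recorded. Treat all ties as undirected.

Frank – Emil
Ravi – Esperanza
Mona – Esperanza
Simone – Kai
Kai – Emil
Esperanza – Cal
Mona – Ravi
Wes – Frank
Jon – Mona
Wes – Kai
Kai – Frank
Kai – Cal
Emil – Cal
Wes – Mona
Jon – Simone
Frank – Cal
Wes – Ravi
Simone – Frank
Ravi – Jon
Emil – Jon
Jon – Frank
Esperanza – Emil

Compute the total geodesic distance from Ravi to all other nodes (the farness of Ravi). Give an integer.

Distances from Ravi: Cal:2, Emil:2, Esperanza:1, Frank:2, Jon:1, Kai:2, Mona:1, Simone:2, Wes:1.
Sum = 2 + 2 + 1 + 2 + 1 + 2 + 1 + 2 + 1 = 14.

14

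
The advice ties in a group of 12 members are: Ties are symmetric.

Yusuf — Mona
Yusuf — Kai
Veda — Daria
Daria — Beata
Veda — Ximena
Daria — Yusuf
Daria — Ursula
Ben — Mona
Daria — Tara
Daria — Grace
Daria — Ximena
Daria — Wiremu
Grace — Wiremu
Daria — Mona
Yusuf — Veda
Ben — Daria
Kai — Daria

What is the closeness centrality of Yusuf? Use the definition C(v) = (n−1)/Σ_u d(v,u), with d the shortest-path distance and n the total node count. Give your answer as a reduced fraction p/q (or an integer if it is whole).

11/18

Distances from Yusuf: Beata:2, Ben:2, Daria:1, Grace:2, Kai:1, Mona:1, Tara:2, Ursula:2, Veda:1, Wiremu:2, Ximena:2. Sum = 18.
n = 12, so closeness = 11/18.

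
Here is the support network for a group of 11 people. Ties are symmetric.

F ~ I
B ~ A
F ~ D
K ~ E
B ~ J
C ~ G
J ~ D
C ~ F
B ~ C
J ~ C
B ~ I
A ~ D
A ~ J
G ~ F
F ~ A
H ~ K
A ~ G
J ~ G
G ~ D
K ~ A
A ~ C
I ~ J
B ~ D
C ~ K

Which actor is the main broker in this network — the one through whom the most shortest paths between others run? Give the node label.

Unnormalized betweenness of each node: A:57/5, B:11/5, C:41/5, D:7/10, E:0, F:27/10, G:2/5, H:0, I:9/20, J:59/20, K:17.
K has the largest value, 17, making it the main broker — the node through which the most shortest paths run.

K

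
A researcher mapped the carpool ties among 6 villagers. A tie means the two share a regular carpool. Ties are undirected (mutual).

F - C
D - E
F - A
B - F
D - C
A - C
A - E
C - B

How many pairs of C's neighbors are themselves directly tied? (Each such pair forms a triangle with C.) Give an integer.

2

C's neighbors: A, B, D, and F.
Neighbor pairs that are themselves tied: C–A–F; C–B–F. Each forms one triangle with C, for 2 in total.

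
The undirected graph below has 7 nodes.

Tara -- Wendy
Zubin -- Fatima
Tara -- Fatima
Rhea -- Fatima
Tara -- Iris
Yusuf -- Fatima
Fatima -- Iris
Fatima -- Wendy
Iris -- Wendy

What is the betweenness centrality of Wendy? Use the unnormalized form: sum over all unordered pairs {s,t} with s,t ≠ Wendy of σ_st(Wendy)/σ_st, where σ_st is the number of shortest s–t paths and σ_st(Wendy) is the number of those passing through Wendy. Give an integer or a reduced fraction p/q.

0

No shortest path between any pair of other nodes passes through Wendy.
Summing the contributions gives betweenness(Wendy) = 0.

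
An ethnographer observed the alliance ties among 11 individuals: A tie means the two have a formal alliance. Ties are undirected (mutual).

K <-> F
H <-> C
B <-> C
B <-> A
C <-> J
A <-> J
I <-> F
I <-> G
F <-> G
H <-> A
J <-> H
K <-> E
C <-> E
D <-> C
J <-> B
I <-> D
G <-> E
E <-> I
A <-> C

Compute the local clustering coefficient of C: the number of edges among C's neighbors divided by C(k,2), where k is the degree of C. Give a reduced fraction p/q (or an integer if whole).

1/3

C's neighbors: A, B, D, E, H, and J (k = 6).
Possible neighbor pairs: C(6,2) = 15. Edges among them: A–B, A–H, A–J, B–J, H–J → e = 5.
Clustering(C) = 5/15 = 1/3.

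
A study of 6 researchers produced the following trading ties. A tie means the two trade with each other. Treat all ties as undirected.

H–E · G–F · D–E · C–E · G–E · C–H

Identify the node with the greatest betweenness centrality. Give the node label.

E

Unnormalized betweenness of each node: C:0, D:0, E:8, F:0, G:4, H:0.
E has the largest value, 8, making it the main broker — the node through which the most shortest paths run.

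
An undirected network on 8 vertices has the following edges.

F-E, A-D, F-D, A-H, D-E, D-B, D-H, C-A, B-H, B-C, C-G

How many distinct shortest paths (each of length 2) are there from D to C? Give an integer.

The shortest distance is 2. The length-2 paths are: D–A–C; D–B–C.
That gives 2 distinct shortest paths.

2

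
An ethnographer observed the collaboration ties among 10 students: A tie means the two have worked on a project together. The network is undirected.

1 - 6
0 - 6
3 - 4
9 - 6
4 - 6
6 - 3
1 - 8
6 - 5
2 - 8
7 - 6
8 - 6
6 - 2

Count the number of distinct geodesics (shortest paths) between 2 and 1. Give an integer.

2

The shortest distance is 2. The length-2 paths are: 2–6–1; 2–8–1.
That gives 2 distinct shortest paths.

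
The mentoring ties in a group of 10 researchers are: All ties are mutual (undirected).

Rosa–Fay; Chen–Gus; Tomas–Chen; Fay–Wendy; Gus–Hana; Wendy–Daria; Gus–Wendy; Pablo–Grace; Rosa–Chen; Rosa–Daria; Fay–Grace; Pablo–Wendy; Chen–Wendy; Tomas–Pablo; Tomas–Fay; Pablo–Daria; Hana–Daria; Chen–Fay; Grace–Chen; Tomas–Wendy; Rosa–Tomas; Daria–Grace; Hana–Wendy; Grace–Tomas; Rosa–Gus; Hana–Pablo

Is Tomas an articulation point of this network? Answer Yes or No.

Even without Tomas, every remaining node can still reach every other (the residual graph is connected), so Tomas is not a cut vertex.

No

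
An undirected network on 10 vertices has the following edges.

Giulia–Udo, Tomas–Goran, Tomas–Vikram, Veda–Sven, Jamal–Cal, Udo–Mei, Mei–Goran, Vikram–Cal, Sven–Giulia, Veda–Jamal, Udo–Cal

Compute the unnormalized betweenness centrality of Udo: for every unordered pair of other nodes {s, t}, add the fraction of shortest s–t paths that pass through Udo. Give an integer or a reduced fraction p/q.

Pairs whose geodesics pass through Udo — Tomas–Sven: 2/3; Tomas–Giulia: 2/2; Vikram–Sven: 1/2; Vikram–Giulia: 1; Vikram–Mei: 1/2; Cal–Sven: 1/2; Cal–Giulia: 1; Cal–Mei: 1; Cal–Goran: 1/2; Jamal–Giulia: 1/2; Jamal–Mei: 1; Jamal–Goran: 1/2; Veda–Mei: 2/2; Veda–Goran: 2/3 … (+4 more pairs).
All other pairs contribute 0.
Summing the contributions gives betweenness(Udo) = 43/3.

43/3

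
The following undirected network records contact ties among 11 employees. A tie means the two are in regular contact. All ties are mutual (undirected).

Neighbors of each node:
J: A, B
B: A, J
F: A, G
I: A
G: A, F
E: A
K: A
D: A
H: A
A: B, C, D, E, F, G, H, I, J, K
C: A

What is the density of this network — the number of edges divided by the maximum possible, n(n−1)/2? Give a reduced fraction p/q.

There are 12 edges and 11 nodes, so the maximum possible is C(11,2) = 55.
Density = 12/55.

12/55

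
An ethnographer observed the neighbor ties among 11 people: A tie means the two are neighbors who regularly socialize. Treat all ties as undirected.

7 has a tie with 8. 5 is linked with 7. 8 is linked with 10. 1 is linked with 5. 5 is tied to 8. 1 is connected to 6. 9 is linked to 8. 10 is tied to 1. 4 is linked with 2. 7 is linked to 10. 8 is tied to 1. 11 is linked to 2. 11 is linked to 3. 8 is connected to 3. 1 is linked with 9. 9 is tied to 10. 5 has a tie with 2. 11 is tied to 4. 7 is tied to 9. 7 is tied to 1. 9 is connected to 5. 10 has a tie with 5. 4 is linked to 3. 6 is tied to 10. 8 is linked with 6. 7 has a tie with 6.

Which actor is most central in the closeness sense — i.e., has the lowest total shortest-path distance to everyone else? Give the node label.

Farness (sum of distances to all others) for each node — 1:16, 2:18, 3:17, 4:22, 5:14, 6:19, 7:16, 8:13, 9:17, 10:16, 11:22.
The smallest farness is 13, for 8, so 8 has the highest closeness.

8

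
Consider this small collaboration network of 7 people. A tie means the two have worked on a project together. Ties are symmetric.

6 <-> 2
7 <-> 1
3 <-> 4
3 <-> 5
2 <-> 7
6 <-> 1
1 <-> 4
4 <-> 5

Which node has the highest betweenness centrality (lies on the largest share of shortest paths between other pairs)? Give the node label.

Unnormalized betweenness of each node: 1:19/2, 2:1/2, 3:0, 4:8, 5:0, 6:2, 7:2.
1 has the largest value, 19/2, making it the main broker — the node through which the most shortest paths run.

1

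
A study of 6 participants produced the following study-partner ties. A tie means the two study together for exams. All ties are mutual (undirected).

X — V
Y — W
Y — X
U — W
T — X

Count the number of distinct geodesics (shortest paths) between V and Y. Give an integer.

The shortest distance is 2, and the only length-2 path is V–X–Y. So there is exactly 1 shortest path.

1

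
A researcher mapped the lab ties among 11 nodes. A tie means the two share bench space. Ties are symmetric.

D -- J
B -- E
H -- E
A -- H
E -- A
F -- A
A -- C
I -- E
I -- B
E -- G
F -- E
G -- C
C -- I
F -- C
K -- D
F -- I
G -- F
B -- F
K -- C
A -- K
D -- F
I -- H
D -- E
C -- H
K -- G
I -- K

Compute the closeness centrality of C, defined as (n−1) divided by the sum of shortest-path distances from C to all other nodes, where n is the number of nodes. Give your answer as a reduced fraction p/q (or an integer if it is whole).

2/3

Distances from C: A:1, B:2, D:2, E:2, F:1, G:1, H:1, I:1, J:3, K:1. Sum = 15.
n = 11, so closeness = 10/15 = 2/3.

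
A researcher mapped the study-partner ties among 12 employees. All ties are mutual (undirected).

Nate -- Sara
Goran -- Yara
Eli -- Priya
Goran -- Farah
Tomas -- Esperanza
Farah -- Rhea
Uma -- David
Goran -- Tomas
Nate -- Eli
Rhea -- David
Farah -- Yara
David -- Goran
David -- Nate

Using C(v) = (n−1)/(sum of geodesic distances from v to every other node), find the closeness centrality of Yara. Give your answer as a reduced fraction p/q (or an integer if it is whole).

Distances from Yara: David:2, Eli:4, Esperanza:3, Farah:1, Goran:1, Nate:3, Priya:5, Rhea:2, Sara:4, Tomas:2, Uma:3. Sum = 30.
n = 12, so closeness = 11/30.

11/30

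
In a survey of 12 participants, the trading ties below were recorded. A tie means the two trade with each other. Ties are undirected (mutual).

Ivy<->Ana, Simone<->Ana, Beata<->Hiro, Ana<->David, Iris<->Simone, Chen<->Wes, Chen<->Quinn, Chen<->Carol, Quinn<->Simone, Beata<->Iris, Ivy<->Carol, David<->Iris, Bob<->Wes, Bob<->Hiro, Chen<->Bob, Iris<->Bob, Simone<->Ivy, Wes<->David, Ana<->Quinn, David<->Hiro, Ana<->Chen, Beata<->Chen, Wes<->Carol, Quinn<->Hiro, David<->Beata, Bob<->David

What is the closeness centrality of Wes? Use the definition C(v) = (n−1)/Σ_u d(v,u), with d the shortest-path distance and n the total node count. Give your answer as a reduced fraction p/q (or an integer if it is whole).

Distances from Wes: Ana:2, Beata:2, Bob:1, Carol:1, Chen:1, David:1, Hiro:2, Iris:2, Ivy:2, Quinn:2, Simone:3. Sum = 19.
n = 12, so closeness = 11/19.

11/19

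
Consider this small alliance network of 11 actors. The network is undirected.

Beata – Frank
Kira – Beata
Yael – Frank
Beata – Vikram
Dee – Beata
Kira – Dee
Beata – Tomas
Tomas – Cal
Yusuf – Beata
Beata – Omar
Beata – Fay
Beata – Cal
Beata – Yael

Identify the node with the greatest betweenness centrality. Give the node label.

Unnormalized betweenness of each node: Beata:42, Cal:0, Dee:0, Fay:0, Frank:0, Kira:0, Omar:0, Tomas:0, Vikram:0, Yael:0, Yusuf:0.
Beata has the largest value, 42, making it the main broker — the node through which the most shortest paths run.

Beata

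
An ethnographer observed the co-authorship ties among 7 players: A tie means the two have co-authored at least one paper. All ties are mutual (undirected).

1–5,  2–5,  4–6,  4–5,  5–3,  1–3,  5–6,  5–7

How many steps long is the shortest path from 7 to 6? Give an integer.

2

One shortest route is 7 – 5 – 6, which uses 2 edges, and 7 and 6 are not directly tied, so nothing shorter exists. So d(7,6) = 2.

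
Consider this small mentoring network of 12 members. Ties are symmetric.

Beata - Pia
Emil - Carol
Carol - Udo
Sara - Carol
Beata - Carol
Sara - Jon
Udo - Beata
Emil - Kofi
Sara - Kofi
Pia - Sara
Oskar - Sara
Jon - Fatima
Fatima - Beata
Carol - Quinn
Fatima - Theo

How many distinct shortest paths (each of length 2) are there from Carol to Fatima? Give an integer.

1

The shortest distance is 2, and the only length-2 path is Carol–Beata–Fatima. So there is exactly 1 shortest path.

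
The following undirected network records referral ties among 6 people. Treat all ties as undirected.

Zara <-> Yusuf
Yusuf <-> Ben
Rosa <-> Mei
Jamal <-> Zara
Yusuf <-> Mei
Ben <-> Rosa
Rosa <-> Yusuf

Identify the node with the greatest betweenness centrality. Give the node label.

Yusuf

Unnormalized betweenness of each node: Ben:0, Jamal:0, Mei:0, Rosa:1/2, Yusuf:13/2, Zara:4.
Yusuf has the largest value, 13/2, making it the main broker — the node through which the most shortest paths run.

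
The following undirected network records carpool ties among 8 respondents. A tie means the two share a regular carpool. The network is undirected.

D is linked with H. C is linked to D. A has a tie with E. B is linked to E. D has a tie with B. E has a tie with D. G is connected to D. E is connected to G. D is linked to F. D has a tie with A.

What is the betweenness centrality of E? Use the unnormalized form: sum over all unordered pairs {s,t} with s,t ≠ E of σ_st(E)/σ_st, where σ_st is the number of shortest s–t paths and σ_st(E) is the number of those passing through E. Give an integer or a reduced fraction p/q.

3/2

Pairs whose geodesics pass through E — A–G: 1/2; A–B: 1/2; G–B: 1/2.
All other pairs contribute 0.
Summing the contributions gives betweenness(E) = 3/2.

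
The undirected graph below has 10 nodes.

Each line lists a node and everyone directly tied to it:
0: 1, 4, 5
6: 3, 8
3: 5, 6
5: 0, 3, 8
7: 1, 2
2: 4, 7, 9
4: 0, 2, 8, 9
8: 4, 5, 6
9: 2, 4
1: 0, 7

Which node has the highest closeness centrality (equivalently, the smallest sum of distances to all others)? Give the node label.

Farness (sum of distances to all others) for each node — 0:16, 1:21, 2:19, 3:24, 4:15, 5:18, 6:23, 7:22, 8:17, 9:21.
The smallest farness is 15, for 4, so 4 has the highest closeness.

4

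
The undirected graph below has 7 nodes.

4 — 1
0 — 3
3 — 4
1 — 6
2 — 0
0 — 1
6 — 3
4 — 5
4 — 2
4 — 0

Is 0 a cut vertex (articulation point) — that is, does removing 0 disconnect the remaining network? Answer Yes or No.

No

Even without 0, every remaining node can still reach every other (the residual graph is connected), so 0 is not a cut vertex.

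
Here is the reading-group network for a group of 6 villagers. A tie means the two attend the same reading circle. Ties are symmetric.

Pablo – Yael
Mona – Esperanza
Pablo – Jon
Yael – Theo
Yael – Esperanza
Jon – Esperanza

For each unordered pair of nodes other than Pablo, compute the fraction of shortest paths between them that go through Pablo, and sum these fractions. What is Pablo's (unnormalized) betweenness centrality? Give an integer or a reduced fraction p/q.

Pairs whose geodesics pass through Pablo — Yael–Jon: 1/2; Theo–Jon: 1/2.
All other pairs contribute 0.
Summing the contributions gives betweenness(Pablo) = 1.

1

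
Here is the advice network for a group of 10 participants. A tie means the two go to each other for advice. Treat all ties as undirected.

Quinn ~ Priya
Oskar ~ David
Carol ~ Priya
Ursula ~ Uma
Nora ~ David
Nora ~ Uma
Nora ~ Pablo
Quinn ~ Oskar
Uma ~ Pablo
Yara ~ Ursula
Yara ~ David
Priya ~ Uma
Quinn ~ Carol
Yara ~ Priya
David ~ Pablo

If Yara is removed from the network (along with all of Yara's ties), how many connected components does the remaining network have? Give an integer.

Yara's neighbors (David, Priya, and Ursula) remain reachable from one another through other ties, so the rest of the network stays in one piece.

1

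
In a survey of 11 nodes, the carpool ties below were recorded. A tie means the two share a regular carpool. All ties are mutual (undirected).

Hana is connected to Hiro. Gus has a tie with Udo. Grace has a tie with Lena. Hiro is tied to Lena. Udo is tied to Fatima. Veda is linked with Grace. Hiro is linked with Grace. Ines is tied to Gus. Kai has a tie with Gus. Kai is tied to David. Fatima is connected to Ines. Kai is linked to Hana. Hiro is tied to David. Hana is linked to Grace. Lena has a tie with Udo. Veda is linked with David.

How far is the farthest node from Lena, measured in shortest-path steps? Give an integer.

Distances from Lena: David:2, Fatima:2, Grace:1, Gus:2, Hana:2, Hiro:1, Ines:3, Kai:3, Udo:1, Veda:2.
The largest is 3 (to Ines and Kai), so the eccentricity of Lena is 3.

3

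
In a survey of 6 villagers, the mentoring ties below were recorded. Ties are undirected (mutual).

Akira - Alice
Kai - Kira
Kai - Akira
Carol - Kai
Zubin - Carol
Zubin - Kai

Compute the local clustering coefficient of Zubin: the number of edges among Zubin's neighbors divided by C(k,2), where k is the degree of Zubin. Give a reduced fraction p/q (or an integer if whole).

1

Zubin's neighbors: Carol and Kai (k = 2).
Possible neighbor pairs: C(2,2) = 1. Edges among them: Carol–Kai → e = 1.
Clustering(Zubin) = 1/1.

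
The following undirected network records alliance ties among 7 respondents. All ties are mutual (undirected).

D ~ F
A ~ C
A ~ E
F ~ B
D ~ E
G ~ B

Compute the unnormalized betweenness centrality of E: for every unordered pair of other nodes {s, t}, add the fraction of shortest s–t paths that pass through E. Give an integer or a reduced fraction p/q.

Pairs whose geodesics pass through E — F–A: 1; F–C: 1; A–D: 1; A–B: 1; A–G: 1; C–D: 1; C–B: 1; C–G: 1.
All other pairs contribute 0.
Summing the contributions gives betweenness(E) = 8.

8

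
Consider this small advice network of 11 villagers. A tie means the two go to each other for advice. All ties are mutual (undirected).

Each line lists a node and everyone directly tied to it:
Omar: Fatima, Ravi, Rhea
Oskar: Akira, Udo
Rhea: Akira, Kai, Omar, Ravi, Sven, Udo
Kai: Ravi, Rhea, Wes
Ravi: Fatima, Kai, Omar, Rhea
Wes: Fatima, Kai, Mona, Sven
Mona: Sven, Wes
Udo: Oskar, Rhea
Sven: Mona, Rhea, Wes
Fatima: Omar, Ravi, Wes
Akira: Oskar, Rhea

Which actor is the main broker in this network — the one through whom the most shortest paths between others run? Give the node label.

Unnormalized betweenness of each node: Akira:4, Fatima:7/3, Kai:17/6, Mona:0, Omar:2, Oskar:1/2, Ravi:3, Rhea:76/3, Sven:41/6, Udo:4, Wes:31/6.
Rhea has the largest value, 76/3, making it the main broker — the node through which the most shortest paths run.

Rhea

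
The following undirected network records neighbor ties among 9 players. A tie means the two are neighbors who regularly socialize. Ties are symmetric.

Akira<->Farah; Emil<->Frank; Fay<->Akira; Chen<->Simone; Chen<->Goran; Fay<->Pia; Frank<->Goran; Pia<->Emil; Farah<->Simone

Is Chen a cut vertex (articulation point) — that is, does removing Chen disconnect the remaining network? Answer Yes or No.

No

Even without Chen, every remaining node can still reach every other (the residual graph is connected), so Chen is not a cut vertex.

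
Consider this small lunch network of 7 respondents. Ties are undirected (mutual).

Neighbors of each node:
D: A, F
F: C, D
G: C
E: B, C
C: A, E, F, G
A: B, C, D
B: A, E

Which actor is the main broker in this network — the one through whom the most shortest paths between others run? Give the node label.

C

Unnormalized betweenness of each node: A:13/3, B:5/6, C:25/3, D:5/6, E:4/3, F:4/3, G:0.
C has the largest value, 25/3, making it the main broker — the node through which the most shortest paths run.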